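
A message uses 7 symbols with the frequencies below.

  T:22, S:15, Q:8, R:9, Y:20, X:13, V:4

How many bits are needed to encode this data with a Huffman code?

Build the Huffman tree bottom-up:
combine V(4), Q(8) → 12
combine R(9), 12 → 21
combine X(13), S(15) → 28
combine Y(20), 21 → 41
combine T(22), 28 → 50
combine 41, 50 → 91
Total encoded bits = sum of merged weights = 12 + 21 + 28 + 41 + 50 + 91 = 243.

243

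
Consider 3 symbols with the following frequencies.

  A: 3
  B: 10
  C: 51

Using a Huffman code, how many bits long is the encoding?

77

Merge the two smallest weights repeatedly:
combine A(3), B(10) → 13
combine 13, C(51) → 64
Each symbol's bit-cost is frequency × depth; summing gives 77 bits (equivalently 13 + 64).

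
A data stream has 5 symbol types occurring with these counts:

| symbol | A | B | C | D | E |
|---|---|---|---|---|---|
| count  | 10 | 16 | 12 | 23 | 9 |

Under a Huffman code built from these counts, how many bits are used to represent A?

3

Build the tree from the bottom:
E(9) + A(10) → 19
C(12) + B(16) → 28
19 + D(23) → 42
28 + 42 → 70
A's leaf is at depth 3, giving a 3-bit codeword.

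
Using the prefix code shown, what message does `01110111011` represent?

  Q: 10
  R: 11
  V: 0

VRQRQR

Read left to right; each codeword is recognised as soon as it completes (prefix code):
  0→V | 11→R | 10→Q | 11→R | 10→Q | 11→R
Decoded message: VRQRQR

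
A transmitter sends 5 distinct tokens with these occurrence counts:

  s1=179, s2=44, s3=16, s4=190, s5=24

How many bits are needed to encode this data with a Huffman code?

840

Greedily combine the two least-frequent nodes:
combine s3(16), s5(24) → 40
combine 40, s2(44) → 84
combine 84, s1(179) → 263
combine s4(190), 263 → 453
Total encoded bits = sum of merged weights = 40 + 84 + 263 + 453 = 840.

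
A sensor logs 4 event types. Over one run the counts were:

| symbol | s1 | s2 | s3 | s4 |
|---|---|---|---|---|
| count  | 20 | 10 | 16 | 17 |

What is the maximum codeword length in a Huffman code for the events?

Merge the two lowest-weight nodes at each step:
s2(10) + s3(16) → 26
s4(17) + s1(20) → 37
26 + 37 → 63
The first pair merged (s2, s3) ends up deepest, at depth 2.

2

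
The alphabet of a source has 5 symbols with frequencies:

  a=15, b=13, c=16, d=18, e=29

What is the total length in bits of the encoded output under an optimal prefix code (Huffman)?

Merge the two smallest weights repeatedly:
combine b(13), a(15) → 28
combine c(16), d(18) → 34
combine 28, e(29) → 57
combine 34, 57 → 91
Total encoded bits = sum of merged weights = 28 + 34 + 57 + 91 = 210.

210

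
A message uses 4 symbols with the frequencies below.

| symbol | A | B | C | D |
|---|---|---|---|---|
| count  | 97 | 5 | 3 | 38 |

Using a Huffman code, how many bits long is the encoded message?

Merge the two smallest weights repeatedly:
combine C(3), B(5) → 8
combine 8, D(38) → 46
combine 46, A(97) → 143
Each symbol's bit-cost is frequency × depth; summing gives 197 bits (equivalently 8 + 46 + 143).

197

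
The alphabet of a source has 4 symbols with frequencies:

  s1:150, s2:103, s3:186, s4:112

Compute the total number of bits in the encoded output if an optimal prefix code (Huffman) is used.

Merge the two smallest weights repeatedly:
combine s2(103), s4(112) → 215
combine s1(150), s3(186) → 336
combine 215, 336 → 551
Each symbol's bit-cost is frequency × depth; summing gives 1102 bits (equivalently 215 + 336 + 551).

1102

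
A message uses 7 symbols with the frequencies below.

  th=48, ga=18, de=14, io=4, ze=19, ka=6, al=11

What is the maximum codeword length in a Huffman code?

Merge the two lowest-weight nodes at each step:
io(4) + ka(6) → 10
10 + al(11) → 21
de(14) + ga(18) → 32
ze(19) + 21 → 40
32 + 40 → 72
th(48) + 72 → 120
The first pair merged (io, ka) ends up deepest, at depth 5.

5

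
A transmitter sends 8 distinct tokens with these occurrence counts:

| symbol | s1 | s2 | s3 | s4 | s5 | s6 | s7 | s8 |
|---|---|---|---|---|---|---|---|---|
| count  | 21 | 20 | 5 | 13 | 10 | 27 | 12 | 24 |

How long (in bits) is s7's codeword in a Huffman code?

Huffman merges, smallest pair first:
combine s3(5), s5(10) → 15
combine s7(12), s4(13) → 25
combine 15, s2(20) → 35
combine s1(21), s8(24) → 45
combine 25, s6(27) → 52
combine 35, 45 → 80
combine 52, 80 → 132
s7 sits 3 levels below the root, so its codeword is 3 bits.

3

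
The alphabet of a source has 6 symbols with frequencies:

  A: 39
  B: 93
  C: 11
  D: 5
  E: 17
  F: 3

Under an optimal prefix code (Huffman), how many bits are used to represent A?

2

Repeatedly merge the two smallest:
combine F(3), D(5) → 8
combine 8, C(11) → 19
combine E(17), 19 → 36
combine 36, A(39) → 75
combine 75, B(93) → 168
The subtree containing A is merged 2 times, so code length = 2.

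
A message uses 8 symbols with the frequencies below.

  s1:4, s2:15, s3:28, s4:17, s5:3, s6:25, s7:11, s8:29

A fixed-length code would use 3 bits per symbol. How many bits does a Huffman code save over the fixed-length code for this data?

Fixed-length: 3 bits × 132 symbols = 396 bits.
Huffman merges:
combine s5(3), s1(4) → 7
combine 7, s7(11) → 18
combine s2(15), s4(17) → 32
combine 18, s6(25) → 43
combine s3(28), s8(29) → 57
combine 32, 43 → 75
combine 57, 75 → 132
Huffman total = 7 + 18 + 32 + 43 + 57 + 75 + 132 = 364 bits.
Saving = 396 − 364 = 32 bits.

32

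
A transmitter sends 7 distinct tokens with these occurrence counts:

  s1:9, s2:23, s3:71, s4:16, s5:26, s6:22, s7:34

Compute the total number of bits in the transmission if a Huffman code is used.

523

Build the Huffman tree bottom-up:
merge s1(9) and s4(16): 25
merge s6(22) and s2(23): 45
merge 25 and s5(26): 51
merge s7(34) and 45: 79
merge 51 and s3(71): 122
merge 79 and 122: 201
The encoded length is the sum of every internal node's weight: 25 + 45 + 51 + 79 + 122 + 201 = 523 bits.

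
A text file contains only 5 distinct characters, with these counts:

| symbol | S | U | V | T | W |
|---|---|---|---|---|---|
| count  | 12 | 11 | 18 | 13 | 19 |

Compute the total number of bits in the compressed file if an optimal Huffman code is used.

169

Merge the two smallest weights repeatedly:
combine U(11), S(12) → 23
combine T(13), V(18) → 31
combine W(19), 23 → 42
combine 31, 42 → 73
Total encoded bits = sum of merged weights = 23 + 31 + 42 + 73 = 169.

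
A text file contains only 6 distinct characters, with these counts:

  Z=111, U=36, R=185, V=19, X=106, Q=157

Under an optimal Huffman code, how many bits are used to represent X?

3

Build the tree from the bottom:
combine V(19), U(36) → 55
combine 55, X(106) → 161
combine Z(111), Q(157) → 268
combine 161, R(185) → 346
combine 268, 346 → 614
The subtree containing X is merged 3 times, so code length = 3.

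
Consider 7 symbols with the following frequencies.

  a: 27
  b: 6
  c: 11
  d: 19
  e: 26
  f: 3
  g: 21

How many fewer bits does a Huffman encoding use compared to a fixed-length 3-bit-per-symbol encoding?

Fixed-length: 3 bits × 113 symbols = 339 bits.
Huffman merges:
merge f(3) and b(6): 9
merge 9 and c(11): 20
merge d(19) and 20: 39
merge g(21) and e(26): 47
merge a(27) and 39: 66
merge 47 and 66: 113
Huffman total = 9 + 20 + 39 + 47 + 66 + 113 = 294 bits.
Saving = 339 − 294 = 45 bits.

45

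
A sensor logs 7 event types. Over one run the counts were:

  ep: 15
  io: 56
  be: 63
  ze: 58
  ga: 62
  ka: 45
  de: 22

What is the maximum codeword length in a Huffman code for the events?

Merge the two lowest-weight nodes at each step:
ep(15) + de(22) → 37
37 + ka(45) → 82
io(56) + ze(58) → 114
ga(62) + be(63) → 125
82 + 114 → 196
125 + 196 → 321
Maximum depth reached is 4.

4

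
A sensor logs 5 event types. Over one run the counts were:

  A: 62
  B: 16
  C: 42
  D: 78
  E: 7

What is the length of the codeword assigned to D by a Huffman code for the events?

Build the tree from the bottom:
E(7) + B(16) → 23
23 + C(42) → 65
A(62) + 65 → 127
D(78) + 127 → 205
D is a child of the root — depth 1, so its codeword is a single bit.

1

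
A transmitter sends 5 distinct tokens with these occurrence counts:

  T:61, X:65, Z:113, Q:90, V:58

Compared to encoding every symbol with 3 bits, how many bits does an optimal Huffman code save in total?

268

Fixed-length: 3 bits × 387 symbols = 1161 bits.
Huffman merges:
merge V(58) and T(61): 119
merge X(65) and Q(90): 155
merge Z(113) and 119: 232
merge 155 and 232: 387
Huffman total = 119 + 155 + 232 + 387 = 893 bits.
Saving = 1161 − 893 = 268 bits.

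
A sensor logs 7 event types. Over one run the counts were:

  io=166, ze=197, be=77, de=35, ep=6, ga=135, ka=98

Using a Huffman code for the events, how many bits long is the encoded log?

1803

Build the Huffman tree bottom-up:
combine ep(6), de(35) → 41
combine 41, be(77) → 118
combine ka(98), 118 → 216
combine ga(135), io(166) → 301
combine ze(197), 216 → 413
combine 301, 413 → 714
The encoded length is the sum of every internal node's weight: 41 + 118 + 216 + 301 + 413 + 714 = 1803 bits.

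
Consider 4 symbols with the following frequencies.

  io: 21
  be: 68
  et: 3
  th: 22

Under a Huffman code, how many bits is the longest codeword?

Merge the two lowest-weight nodes at each step:
et(3) + io(21) → 24
th(22) + 24 → 46
46 + be(68) → 114
Maximum depth reached is 3.

3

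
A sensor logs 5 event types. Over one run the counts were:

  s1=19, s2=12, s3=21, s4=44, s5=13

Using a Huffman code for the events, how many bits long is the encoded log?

239

Build the Huffman tree bottom-up:
combine s2(12), s5(13) → 25
combine s1(19), s3(21) → 40
combine 25, 40 → 65
combine s4(44), 65 → 109
Total encoded bits = sum of merged weights = 25 + 40 + 65 + 109 = 239.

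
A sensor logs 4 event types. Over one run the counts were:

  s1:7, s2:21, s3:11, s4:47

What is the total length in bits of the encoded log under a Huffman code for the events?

Build the Huffman tree bottom-up:
combine s1(7), s3(11) → 18
combine 18, s2(21) → 39
combine 39, s4(47) → 86
Total encoded bits = sum of merged weights = 18 + 39 + 86 = 143.

143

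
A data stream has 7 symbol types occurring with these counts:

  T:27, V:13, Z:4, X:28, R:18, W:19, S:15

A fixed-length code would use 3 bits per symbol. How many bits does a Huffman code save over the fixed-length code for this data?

38

Fixed-length: 3 bits × 124 symbols = 372 bits.
Huffman merges:
Z(4) + V(13) → 17
S(15) + 17 → 32
R(18) + W(19) → 37
T(27) + X(28) → 55
32 + 37 → 69
55 + 69 → 124
Huffman total = 17 + 32 + 37 + 55 + 69 + 124 = 334 bits.
Saving = 372 − 334 = 38 bits.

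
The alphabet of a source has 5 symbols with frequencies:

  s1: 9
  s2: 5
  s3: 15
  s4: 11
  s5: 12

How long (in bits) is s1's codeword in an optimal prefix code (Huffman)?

3

Repeatedly merge the two smallest:
combine s2(5), s1(9) → 14
combine s4(11), s5(12) → 23
combine 14, s3(15) → 29
combine 23, 29 → 52
s1's leaf is at depth 3, giving a 3-bit codeword.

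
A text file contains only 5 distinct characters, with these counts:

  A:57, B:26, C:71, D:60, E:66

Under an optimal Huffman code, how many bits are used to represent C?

Build the tree from the bottom:
merge B(26) and A(57): 83
merge D(60) and E(66): 126
merge C(71) and 83: 154
merge 126 and 154: 280
C's leaf is at depth 2, giving a 2-bit codeword.

2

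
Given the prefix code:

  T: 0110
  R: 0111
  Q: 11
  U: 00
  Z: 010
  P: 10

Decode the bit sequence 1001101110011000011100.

Read left to right; each codeword is recognised as soon as it completes (prefix code):
  10→P | 0110→T | 11→Q | 10→P | 0110→T | 00→U | 0111→R | 00→U
Decoded message: PTQPTURU

PTQPTURU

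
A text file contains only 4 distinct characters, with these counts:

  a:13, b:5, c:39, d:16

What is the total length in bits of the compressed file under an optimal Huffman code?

Merge the two smallest weights repeatedly:
merge b(5) and a(13): 18
merge d(16) and 18: 34
merge 34 and c(39): 73
The encoded length is the sum of every internal node's weight: 18 + 34 + 73 = 125 bits.

125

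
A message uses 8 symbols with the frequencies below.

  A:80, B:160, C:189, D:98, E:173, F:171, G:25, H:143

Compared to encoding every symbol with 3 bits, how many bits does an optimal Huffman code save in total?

84

Fixed-length: 3 bits × 1039 symbols = 3117 bits.
Huffman merges:
merge G(25) and A(80): 105
merge D(98) and 105: 203
merge H(143) and B(160): 303
merge F(171) and E(173): 344
merge C(189) and 203: 392
merge 303 and 344: 647
merge 392 and 647: 1039
Huffman total = 105 + 203 + 303 + 344 + 392 + 647 + 1039 = 3033 bits.
Saving = 3117 − 3033 = 84 bits.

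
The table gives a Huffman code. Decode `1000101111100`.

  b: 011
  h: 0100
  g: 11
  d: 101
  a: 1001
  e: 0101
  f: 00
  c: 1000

Read left to right; each codeword is recognised as soon as it completes (prefix code):
  1000→c | 101→d | 11→g | 11→g | 00→f
Decoded message: cdggf

cdggf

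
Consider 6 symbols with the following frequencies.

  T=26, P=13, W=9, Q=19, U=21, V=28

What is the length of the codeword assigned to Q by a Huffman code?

3

Huffman merges, smallest pair first:
W(9) + P(13) → 22
Q(19) + U(21) → 40
22 + T(26) → 48
V(28) + 40 → 68
48 + 68 → 116
Q's leaf is at depth 3, giving a 3-bit codeword.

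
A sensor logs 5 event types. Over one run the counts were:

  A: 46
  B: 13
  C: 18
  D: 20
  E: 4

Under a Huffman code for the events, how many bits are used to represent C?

3

Build the tree from the bottom:
combine E(4), B(13) → 17
combine 17, C(18) → 35
combine D(20), 35 → 55
combine A(46), 55 → 101
The subtree containing C is merged 3 times, so code length = 3.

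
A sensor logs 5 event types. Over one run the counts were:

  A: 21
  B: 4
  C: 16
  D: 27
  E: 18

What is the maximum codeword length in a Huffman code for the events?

Merge the two lowest-weight nodes at each step:
B(4) + C(16) → 20
E(18) + 20 → 38
A(21) + D(27) → 48
38 + 48 → 86
The rarest symbols sit at the bottom; the longest codeword is 3 bits.

3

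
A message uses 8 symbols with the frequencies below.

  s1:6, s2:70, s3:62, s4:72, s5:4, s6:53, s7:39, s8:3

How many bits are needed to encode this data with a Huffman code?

795

Merge the two smallest weights repeatedly:
combine s8(3), s5(4) → 7
combine s1(6), 7 → 13
combine 13, s7(39) → 52
combine 52, s6(53) → 105
combine s3(62), s2(70) → 132
combine s4(72), 105 → 177
combine 132, 177 → 309
Total encoded bits = sum of merged weights = 7 + 13 + 52 + 105 + 132 + 177 + 309 = 795.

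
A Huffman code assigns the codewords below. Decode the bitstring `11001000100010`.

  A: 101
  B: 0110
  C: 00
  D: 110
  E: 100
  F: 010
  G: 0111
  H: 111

Read left to right; each codeword is recognised as soon as it completes (prefix code):
  110→D | 010→F | 00→C | 100→E | 010→F
Decoded message: DFCEF

DFCEF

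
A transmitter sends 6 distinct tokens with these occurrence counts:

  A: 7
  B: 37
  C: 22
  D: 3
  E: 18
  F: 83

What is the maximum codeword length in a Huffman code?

Merge the two lowest-weight nodes at each step:
merge D(3) and A(7): 10
merge 10 and E(18): 28
merge C(22) and 28: 50
merge B(37) and 50: 87
merge F(83) and 87: 170
The first pair merged (D, A) ends up deepest, at depth 5.

5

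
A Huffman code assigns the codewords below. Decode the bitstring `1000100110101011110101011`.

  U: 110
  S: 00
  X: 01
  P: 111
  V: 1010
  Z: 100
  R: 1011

ZXSUVPVR

Read left to right; each codeword is recognised as soon as it completes (prefix code):
  100→Z | 01→X | 00→S | 110→U | 1010→V | 111→P | 1010→V | 1011→R
Decoded message: ZXSUVPVR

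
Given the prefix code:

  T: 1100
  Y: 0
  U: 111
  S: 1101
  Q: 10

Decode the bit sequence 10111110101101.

Read left to right; each codeword is recognised as soon as it completes (prefix code):
  10→Q | 111→U | 1101→S | 0→Y | 1101→S
Decoded message: QUSYS

QUSYS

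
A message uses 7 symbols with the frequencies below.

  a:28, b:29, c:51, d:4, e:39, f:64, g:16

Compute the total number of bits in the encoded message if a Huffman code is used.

598

Greedily combine the two least-frequent nodes:
d(4) + g(16) → 20
20 + a(28) → 48
b(29) + e(39) → 68
48 + c(51) → 99
f(64) + 68 → 132
99 + 132 → 231
The encoded length is the sum of every internal node's weight: 20 + 48 + 68 + 99 + 132 + 231 = 598 bits.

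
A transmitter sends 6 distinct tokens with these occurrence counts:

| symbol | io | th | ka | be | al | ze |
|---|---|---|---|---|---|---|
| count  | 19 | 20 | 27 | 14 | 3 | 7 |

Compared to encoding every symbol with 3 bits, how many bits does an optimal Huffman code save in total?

Fixed-length: 3 bits × 90 symbols = 270 bits.
Huffman merges:
al(3) + ze(7) → 10
10 + be(14) → 24
io(19) + th(20) → 39
24 + ka(27) → 51
39 + 51 → 90
Huffman total = 10 + 24 + 39 + 51 + 90 = 214 bits.
Saving = 270 − 214 = 56 bits.

56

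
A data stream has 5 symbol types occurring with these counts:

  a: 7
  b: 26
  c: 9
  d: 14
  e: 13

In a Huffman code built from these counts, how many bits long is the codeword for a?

3

Huffman merges, smallest pair first:
combine a(7), c(9) → 16
combine e(13), d(14) → 27
combine 16, b(26) → 42
combine 27, 42 → 69
a's leaf is at depth 3, giving a 3-bit codeword.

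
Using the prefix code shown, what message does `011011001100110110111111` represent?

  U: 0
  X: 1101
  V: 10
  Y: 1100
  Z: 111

UXVUYXVZZ

Read left to right; each codeword is recognised as soon as it completes (prefix code):
  0→U | 1101→X | 10→V | 0→U | 1100→Y | 1101→X | 10→V | 111→Z | 111→Z
Decoded message: UXVUYXVZZ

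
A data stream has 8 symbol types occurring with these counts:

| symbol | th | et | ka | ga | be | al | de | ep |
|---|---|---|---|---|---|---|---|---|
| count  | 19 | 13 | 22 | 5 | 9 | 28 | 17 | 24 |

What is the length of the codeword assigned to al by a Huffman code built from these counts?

2

Repeatedly merge the two smallest:
merge ga(5) and be(9): 14
merge et(13) and 14: 27
merge de(17) and th(19): 36
merge ka(22) and ep(24): 46
merge 27 and al(28): 55
merge 36 and 46: 82
merge 55 and 82: 137
al's leaf is at depth 2, giving a 2-bit codeword.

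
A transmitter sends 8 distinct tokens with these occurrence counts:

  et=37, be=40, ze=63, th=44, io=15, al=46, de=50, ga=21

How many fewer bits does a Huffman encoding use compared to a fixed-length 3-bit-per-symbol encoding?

Fixed-length: 3 bits × 316 symbols = 948 bits.
Huffman merges:
io(15) + ga(21) → 36
36 + et(37) → 73
be(40) + th(44) → 84
al(46) + de(50) → 96
ze(63) + 73 → 136
84 + 96 → 180
136 + 180 → 316
Huffman total = 36 + 73 + 84 + 96 + 136 + 180 + 316 = 921 bits.
Saving = 948 − 921 = 27 bits.

27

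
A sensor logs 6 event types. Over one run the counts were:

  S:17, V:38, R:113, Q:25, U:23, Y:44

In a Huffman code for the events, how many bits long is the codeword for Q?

Huffman merges, smallest pair first:
merge S(17) and U(23): 40
merge Q(25) and V(38): 63
merge 40 and Y(44): 84
merge 63 and 84: 147
merge R(113) and 147: 260
Q sits 3 levels below the root, so its codeword is 3 bits.

3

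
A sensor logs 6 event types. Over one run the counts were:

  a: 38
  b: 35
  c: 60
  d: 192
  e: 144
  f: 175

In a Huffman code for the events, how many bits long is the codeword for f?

2

Repeatedly merge the two smallest:
b(35) + a(38) → 73
c(60) + 73 → 133
133 + e(144) → 277
f(175) + d(192) → 367
277 + 367 → 644
The subtree containing f is merged 2 times, so code length = 2.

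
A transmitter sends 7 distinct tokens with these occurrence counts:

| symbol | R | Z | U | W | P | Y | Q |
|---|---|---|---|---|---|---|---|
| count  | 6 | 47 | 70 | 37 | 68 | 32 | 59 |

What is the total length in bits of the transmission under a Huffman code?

857

Greedily combine the two least-frequent nodes:
merge R(6) and Y(32): 38
merge W(37) and 38: 75
merge Z(47) and Q(59): 106
merge P(68) and U(70): 138
merge 75 and 106: 181
merge 138 and 181: 319
The encoded length is the sum of every internal node's weight: 38 + 75 + 106 + 138 + 181 + 319 = 857 bits.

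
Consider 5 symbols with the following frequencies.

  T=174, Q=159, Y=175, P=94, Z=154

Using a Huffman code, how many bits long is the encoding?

Build the Huffman tree bottom-up:
P(94) + Z(154) → 248
Q(159) + T(174) → 333
Y(175) + 248 → 423
333 + 423 → 756
The encoded length is the sum of every internal node's weight: 248 + 333 + 423 + 756 = 1760 bits.

1760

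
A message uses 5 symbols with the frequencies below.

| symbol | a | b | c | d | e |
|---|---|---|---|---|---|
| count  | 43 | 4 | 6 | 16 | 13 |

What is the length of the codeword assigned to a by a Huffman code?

Build the tree from the bottom:
combine b(4), c(6) → 10
combine 10, e(13) → 23
combine d(16), 23 → 39
combine 39, a(43) → 82
a is merged only at the final step, so code length = 1.

1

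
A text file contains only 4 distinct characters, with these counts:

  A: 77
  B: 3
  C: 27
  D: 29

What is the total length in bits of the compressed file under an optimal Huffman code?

225

Merge the two smallest weights repeatedly:
B(3) + C(27) → 30
D(29) + 30 → 59
59 + A(77) → 136
Total encoded bits = sum of merged weights = 30 + 59 + 136 = 225.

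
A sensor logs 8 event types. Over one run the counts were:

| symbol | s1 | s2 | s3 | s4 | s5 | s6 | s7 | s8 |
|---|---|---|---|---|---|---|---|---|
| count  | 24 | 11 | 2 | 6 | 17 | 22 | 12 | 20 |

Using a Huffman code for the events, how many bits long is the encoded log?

Build the Huffman tree bottom-up:
combine s3(2), s4(6) → 8
combine 8, s2(11) → 19
combine s7(12), s5(17) → 29
combine 19, s8(20) → 39
combine s6(22), s1(24) → 46
combine 29, 39 → 68
combine 46, 68 → 114
Total encoded bits = sum of merged weights = 8 + 19 + 29 + 39 + 46 + 68 + 114 = 323.

323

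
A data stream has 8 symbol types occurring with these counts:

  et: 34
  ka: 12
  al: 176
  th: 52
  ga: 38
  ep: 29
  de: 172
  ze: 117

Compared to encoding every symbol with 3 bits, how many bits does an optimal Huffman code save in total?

259

Fixed-length: 3 bits × 630 symbols = 1890 bits.
Huffman merges:
ka(12) + ep(29) → 41
et(34) + ga(38) → 72
41 + th(52) → 93
72 + 93 → 165
ze(117) + 165 → 282
de(172) + al(176) → 348
282 + 348 → 630
Huffman total = 41 + 72 + 93 + 165 + 282 + 348 + 630 = 1631 bits.
Saving = 1890 − 1631 = 259 bits.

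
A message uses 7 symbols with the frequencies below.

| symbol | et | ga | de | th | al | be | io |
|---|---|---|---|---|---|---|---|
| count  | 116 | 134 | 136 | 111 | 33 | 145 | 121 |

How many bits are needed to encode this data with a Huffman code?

Greedily combine the two least-frequent nodes:
combine al(33), th(111) → 144
combine et(116), io(121) → 237
combine ga(134), de(136) → 270
combine 144, be(145) → 289
combine 237, 270 → 507
combine 289, 507 → 796
Total encoded bits = sum of merged weights = 144 + 237 + 270 + 289 + 507 + 796 = 2243.

2243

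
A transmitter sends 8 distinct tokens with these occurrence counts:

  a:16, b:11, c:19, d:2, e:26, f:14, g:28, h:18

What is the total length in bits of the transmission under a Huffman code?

387

Merge the two smallest weights repeatedly:
d(2) + b(11) → 13
13 + f(14) → 27
a(16) + h(18) → 34
c(19) + e(26) → 45
27 + g(28) → 55
34 + 45 → 79
55 + 79 → 134
The encoded length is the sum of every internal node's weight: 13 + 27 + 34 + 45 + 55 + 79 + 134 = 387 bits.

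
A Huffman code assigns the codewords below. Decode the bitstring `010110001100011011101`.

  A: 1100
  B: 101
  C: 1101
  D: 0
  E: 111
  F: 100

DBFDADCC

Read left to right; each codeword is recognised as soon as it completes (prefix code):
  0→D | 101→B | 100→F | 0→D | 1100→A | 0→D | 1101→C | 1101→C
Decoded message: DBFDADCC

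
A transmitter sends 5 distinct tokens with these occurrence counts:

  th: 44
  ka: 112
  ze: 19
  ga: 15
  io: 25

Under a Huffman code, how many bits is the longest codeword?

4

Merge the two lowest-weight nodes at each step:
merge ga(15) and ze(19): 34
merge io(25) and 34: 59
merge th(44) and 59: 103
merge 103 and ka(112): 215
Maximum depth reached is 4.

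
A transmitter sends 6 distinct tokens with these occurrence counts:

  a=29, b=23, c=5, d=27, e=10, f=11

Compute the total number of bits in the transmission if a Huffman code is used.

Build the Huffman tree bottom-up:
merge c(5) and e(10): 15
merge f(11) and 15: 26
merge b(23) and 26: 49
merge d(27) and a(29): 56
merge 49 and 56: 105
Each symbol's bit-cost is frequency × depth; summing gives 251 bits (equivalently 15 + 26 + 49 + 56 + 105).

251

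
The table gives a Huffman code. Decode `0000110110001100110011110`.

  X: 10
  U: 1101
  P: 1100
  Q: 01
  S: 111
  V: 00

VVUXVPPSX

Read left to right; each codeword is recognised as soon as it completes (prefix code):
  00→V | 00→V | 1101→U | 10→X | 00→V | 1100→P | 1100→P | 111→S | 10→X
Decoded message: VVUXVPPSX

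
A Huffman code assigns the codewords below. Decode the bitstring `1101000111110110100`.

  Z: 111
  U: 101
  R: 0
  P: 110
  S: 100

Read left to right; each codeword is recognised as soon as it completes (prefix code):
  110→P | 100→S | 0→R | 111→Z | 110→P | 110→P | 100→S
Decoded message: PSRZPPS

PSRZPPS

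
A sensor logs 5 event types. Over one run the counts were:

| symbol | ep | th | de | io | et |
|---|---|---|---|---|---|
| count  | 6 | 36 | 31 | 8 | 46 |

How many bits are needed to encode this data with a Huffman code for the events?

Greedily combine the two least-frequent nodes:
ep(6) + io(8) → 14
14 + de(31) → 45
th(36) + 45 → 81
et(46) + 81 → 127
Each symbol's bit-cost is frequency × depth; summing gives 267 bits (equivalently 14 + 45 + 81 + 127).

267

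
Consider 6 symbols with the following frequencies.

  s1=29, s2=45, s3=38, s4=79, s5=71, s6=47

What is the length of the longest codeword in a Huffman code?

3

Merge the two lowest-weight nodes at each step:
merge s1(29) and s3(38): 67
merge s2(45) and s6(47): 92
merge 67 and s5(71): 138
merge s4(79) and 92: 171
merge 138 and 171: 309
The first pair merged (s1, s3) ends up deepest, at depth 3.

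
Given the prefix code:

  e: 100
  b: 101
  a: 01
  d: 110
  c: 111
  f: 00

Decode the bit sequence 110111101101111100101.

Read left to right; each codeword is recognised as soon as it completes (prefix code):
  110→d | 111→c | 101→b | 101→b | 111→c | 100→e | 101→b
Decoded message: dcbbceb

dcbbceb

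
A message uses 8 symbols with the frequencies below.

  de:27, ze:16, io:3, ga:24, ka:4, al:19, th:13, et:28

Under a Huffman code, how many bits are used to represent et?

Huffman merges, smallest pair first:
merge io(3) and ka(4): 7
merge 7 and th(13): 20
merge ze(16) and al(19): 35
merge 20 and ga(24): 44
merge de(27) and et(28): 55
merge 35 and 44: 79
merge 55 and 79: 134
et sits 2 levels below the root, so its codeword is 2 bits.

2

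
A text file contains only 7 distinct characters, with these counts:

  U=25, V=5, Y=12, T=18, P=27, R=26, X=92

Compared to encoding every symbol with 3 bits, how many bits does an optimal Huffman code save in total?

Fixed-length: 3 bits × 205 symbols = 615 bits.
Huffman merges:
combine V(5), Y(12) → 17
combine 17, T(18) → 35
combine U(25), R(26) → 51
combine P(27), 35 → 62
combine 51, 62 → 113
combine X(92), 113 → 205
Huffman total = 17 + 35 + 51 + 62 + 113 + 205 = 483 bits.
Saving = 615 − 483 = 132 bits.

132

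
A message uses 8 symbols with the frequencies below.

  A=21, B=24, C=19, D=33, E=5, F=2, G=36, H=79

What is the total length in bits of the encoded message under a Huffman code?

575

Merge the two smallest weights repeatedly:
F(2) + E(5) → 7
7 + C(19) → 26
A(21) + B(24) → 45
26 + D(33) → 59
G(36) + 45 → 81
59 + H(79) → 138
81 + 138 → 219
Each symbol's bit-cost is frequency × depth; summing gives 575 bits (equivalently 7 + 26 + 45 + 59 + 81 + 138 + 219).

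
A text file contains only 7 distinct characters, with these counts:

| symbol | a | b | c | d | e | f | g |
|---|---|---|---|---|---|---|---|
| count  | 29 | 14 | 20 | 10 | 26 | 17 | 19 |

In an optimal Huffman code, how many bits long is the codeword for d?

Build the tree from the bottom:
d(10) + b(14) → 24
f(17) + g(19) → 36
c(20) + 24 → 44
e(26) + a(29) → 55
36 + 44 → 80
55 + 80 → 135
d's leaf is at depth 4, giving a 4-bit codeword.

4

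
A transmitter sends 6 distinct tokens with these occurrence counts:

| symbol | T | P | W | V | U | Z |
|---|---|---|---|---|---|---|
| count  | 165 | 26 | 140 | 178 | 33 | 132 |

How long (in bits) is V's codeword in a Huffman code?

2

Huffman merges, smallest pair first:
combine P(26), U(33) → 59
combine 59, Z(132) → 191
combine W(140), T(165) → 305
combine V(178), 191 → 369
combine 305, 369 → 674
The subtree containing V is merged 2 times, so code length = 2.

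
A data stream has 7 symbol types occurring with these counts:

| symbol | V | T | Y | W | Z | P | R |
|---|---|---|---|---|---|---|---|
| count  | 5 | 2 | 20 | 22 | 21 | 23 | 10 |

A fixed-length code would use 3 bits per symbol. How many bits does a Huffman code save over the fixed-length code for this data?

Fixed-length: 3 bits × 103 symbols = 309 bits.
Huffman merges:
combine T(2), V(5) → 7
combine 7, R(10) → 17
combine 17, Y(20) → 37
combine Z(21), W(22) → 43
combine P(23), 37 → 60
combine 43, 60 → 103
Huffman total = 7 + 17 + 37 + 43 + 60 + 103 = 267 bits.
Saving = 309 − 267 = 42 bits.

42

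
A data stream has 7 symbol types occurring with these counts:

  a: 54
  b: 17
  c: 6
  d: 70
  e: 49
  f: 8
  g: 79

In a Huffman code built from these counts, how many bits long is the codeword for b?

Huffman merges, smallest pair first:
combine c(6), f(8) → 14
combine 14, b(17) → 31
combine 31, e(49) → 80
combine a(54), d(70) → 124
combine g(79), 80 → 159
combine 124, 159 → 283
b sits 4 levels below the root, so its codeword is 4 bits.

4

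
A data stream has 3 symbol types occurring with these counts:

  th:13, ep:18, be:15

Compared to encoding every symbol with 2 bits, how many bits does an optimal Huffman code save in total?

Fixed-length: 2 bits × 46 symbols = 92 bits.
Huffman merges:
combine th(13), be(15) → 28
combine ep(18), 28 → 46
Huffman total = 28 + 46 = 74 bits.
Saving = 92 − 74 = 18 bits.

18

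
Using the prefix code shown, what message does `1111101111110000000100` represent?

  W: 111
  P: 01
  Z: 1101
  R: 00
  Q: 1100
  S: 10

Read left to right; each codeword is recognised as soon as it completes (prefix code):
  111→W | 1101→Z | 111→W | 1100→Q | 00→R | 00→R | 01→P | 00→R
Decoded message: WZWQRRPR

WZWQRRPR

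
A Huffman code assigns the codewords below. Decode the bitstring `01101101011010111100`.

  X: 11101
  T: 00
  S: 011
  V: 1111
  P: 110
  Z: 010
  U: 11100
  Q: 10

SSZPQVT

Read left to right; each codeword is recognised as soon as it completes (prefix code):
  011→S | 011→S | 010→Z | 110→P | 10→Q | 1111→V | 00→T
Decoded message: SSZPQVT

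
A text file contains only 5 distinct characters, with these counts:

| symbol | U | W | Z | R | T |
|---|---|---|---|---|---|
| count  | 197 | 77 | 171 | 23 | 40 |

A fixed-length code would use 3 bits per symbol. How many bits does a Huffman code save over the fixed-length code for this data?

Fixed-length: 3 bits × 508 symbols = 1524 bits.
Huffman merges:
R(23) + T(40) → 63
63 + W(77) → 140
140 + Z(171) → 311
U(197) + 311 → 508
Huffman total = 63 + 140 + 311 + 508 = 1022 bits.
Saving = 1524 − 1022 = 502 bits.

502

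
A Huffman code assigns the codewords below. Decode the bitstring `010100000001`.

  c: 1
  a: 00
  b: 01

Read left to right; each codeword is recognised as soon as it completes (prefix code):
  01→b | 01→b | 00→a | 00→a | 00→a | 01→b
Decoded message: bbaaab

bbaaab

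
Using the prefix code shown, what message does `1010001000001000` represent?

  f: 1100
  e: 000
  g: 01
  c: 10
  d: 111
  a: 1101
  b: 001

ccbebe

Read left to right; each codeword is recognised as soon as it completes (prefix code):
  10→c | 10→c | 001→b | 000→e | 001→b | 000→e
Decoded message: ccbebe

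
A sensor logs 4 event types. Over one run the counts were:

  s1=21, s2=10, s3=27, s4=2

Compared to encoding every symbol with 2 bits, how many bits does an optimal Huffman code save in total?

15

Fixed-length: 2 bits × 60 symbols = 120 bits.
Huffman merges:
combine s4(2), s2(10) → 12
combine 12, s1(21) → 33
combine s3(27), 33 → 60
Huffman total = 12 + 33 + 60 = 105 bits.
Saving = 120 − 105 = 15 bits.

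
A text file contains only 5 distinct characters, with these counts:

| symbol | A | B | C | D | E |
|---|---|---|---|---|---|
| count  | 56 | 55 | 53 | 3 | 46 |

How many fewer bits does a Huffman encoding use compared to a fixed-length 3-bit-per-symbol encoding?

Fixed-length: 3 bits × 213 symbols = 639 bits.
Huffman merges:
D(3) + E(46) → 49
49 + C(53) → 102
B(55) + A(56) → 111
102 + 111 → 213
Huffman total = 49 + 102 + 111 + 213 = 475 bits.
Saving = 639 − 475 = 164 bits.

164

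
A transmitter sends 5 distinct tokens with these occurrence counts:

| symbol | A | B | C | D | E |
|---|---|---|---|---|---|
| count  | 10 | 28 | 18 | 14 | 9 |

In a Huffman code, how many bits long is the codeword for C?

Build the tree from the bottom:
E(9) + A(10) → 19
D(14) + C(18) → 32
19 + B(28) → 47
32 + 47 → 79
The subtree containing C is merged 2 times, so code length = 2.

2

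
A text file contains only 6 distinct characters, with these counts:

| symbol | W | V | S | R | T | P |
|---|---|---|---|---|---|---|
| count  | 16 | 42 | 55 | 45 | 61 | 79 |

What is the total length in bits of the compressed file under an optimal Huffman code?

Merge the two smallest weights repeatedly:
W(16) + V(42) → 58
R(45) + S(55) → 100
58 + T(61) → 119
P(79) + 100 → 179
119 + 179 → 298
The encoded length is the sum of every internal node's weight: 58 + 100 + 119 + 179 + 298 = 754 bits.

754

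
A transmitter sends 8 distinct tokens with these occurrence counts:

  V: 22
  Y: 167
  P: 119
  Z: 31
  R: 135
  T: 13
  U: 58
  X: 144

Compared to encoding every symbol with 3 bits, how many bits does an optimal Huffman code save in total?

Fixed-length: 3 bits × 689 symbols = 2067 bits.
Huffman merges:
T(13) + V(22) → 35
Z(31) + 35 → 66
U(58) + 66 → 124
P(119) + 124 → 243
R(135) + X(144) → 279
Y(167) + 243 → 410
279 + 410 → 689
Huffman total = 35 + 66 + 124 + 243 + 279 + 410 + 689 = 1846 bits.
Saving = 2067 − 1846 = 221 bits.

221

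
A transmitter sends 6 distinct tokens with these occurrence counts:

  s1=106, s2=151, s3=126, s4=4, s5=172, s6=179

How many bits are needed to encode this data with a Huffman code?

1822

Merge the two smallest weights repeatedly:
s4(4) + s1(106) → 110
110 + s3(126) → 236
s2(151) + s5(172) → 323
s6(179) + 236 → 415
323 + 415 → 738
Total encoded bits = sum of merged weights = 110 + 236 + 323 + 415 + 738 = 1822.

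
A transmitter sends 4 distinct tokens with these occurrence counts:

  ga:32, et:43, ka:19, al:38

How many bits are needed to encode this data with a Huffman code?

Build the Huffman tree bottom-up:
combine ka(19), ga(32) → 51
combine al(38), et(43) → 81
combine 51, 81 → 132
Each symbol's bit-cost is frequency × depth; summing gives 264 bits (equivalently 51 + 81 + 132).

264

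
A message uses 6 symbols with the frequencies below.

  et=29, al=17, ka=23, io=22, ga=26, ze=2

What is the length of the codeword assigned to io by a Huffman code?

Huffman merges, smallest pair first:
merge ze(2) and al(17): 19
merge 19 and io(22): 41
merge ka(23) and ga(26): 49
merge et(29) and 41: 70
merge 49 and 70: 119
io sits 3 levels below the root, so its codeword is 3 bits.

3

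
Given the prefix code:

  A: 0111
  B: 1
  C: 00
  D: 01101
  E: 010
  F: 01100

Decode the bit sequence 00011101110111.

Read left to right; each codeword is recognised as soon as it completes (prefix code):
  00→C | 0111→A | 0111→A | 0111→A
Decoded message: CAAA

CAAA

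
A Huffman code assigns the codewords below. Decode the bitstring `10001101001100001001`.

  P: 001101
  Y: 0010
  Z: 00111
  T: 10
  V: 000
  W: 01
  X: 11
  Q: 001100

TPQYW

Read left to right; each codeword is recognised as soon as it completes (prefix code):
  10→T | 001101→P | 001100→Q | 0010→Y | 01→W
Decoded message: TPQYW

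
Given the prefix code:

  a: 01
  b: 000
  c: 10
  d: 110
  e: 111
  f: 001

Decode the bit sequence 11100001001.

Read left to right; each codeword is recognised as soon as it completes (prefix code):
  111→e | 000→b | 01→a | 001→f
Decoded message: ebaf

ebaf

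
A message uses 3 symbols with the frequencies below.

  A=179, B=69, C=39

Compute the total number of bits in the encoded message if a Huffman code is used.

395

Merge the two smallest weights repeatedly:
combine C(39), B(69) → 108
combine 108, A(179) → 287
Total encoded bits = sum of merged weights = 108 + 287 = 395.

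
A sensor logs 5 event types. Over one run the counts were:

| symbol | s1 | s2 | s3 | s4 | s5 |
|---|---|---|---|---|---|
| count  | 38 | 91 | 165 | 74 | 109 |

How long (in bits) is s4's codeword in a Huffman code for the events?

3

Repeatedly merge the two smallest:
s1(38) + s4(74) → 112
s2(91) + s5(109) → 200
112 + s3(165) → 277
200 + 277 → 477
The subtree containing s4 is merged 3 times, so code length = 3.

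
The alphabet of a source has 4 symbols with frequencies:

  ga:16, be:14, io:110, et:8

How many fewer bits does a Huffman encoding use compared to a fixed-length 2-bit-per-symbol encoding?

Fixed-length: 2 bits × 148 symbols = 296 bits.
Huffman merges:
combine et(8), be(14) → 22
combine ga(16), 22 → 38
combine 38, io(110) → 148
Huffman total = 22 + 38 + 148 = 208 bits.
Saving = 296 − 208 = 88 bits.

88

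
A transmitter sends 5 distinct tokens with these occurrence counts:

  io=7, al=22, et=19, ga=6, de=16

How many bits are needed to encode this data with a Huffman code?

Merge the two smallest weights repeatedly:
ga(6) + io(7) → 13
13 + de(16) → 29
et(19) + al(22) → 41
29 + 41 → 70
Each symbol's bit-cost is frequency × depth; summing gives 153 bits (equivalently 13 + 29 + 41 + 70).

153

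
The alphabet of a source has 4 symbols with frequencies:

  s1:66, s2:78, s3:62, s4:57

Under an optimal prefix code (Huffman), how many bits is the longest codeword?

Merge the two lowest-weight nodes at each step:
merge s4(57) and s3(62): 119
merge s1(66) and s2(78): 144
merge 119 and 144: 263
The rarest symbols sit at the bottom; the longest codeword is 2 bits.

2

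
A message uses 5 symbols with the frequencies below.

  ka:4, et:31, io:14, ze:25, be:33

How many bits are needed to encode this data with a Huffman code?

232

Greedily combine the two least-frequent nodes:
merge ka(4) and io(14): 18
merge 18 and ze(25): 43
merge et(31) and be(33): 64
merge 43 and 64: 107
The encoded length is the sum of every internal node's weight: 18 + 43 + 64 + 107 = 232 bits.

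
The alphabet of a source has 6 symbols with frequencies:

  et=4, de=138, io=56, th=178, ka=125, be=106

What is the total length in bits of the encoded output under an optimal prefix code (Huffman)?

1440

Greedily combine the two least-frequent nodes:
merge et(4) and io(56): 60
merge 60 and be(106): 166
merge ka(125) and de(138): 263
merge 166 and th(178): 344
merge 263 and 344: 607
The encoded length is the sum of every internal node's weight: 60 + 166 + 263 + 344 + 607 = 1440 bits.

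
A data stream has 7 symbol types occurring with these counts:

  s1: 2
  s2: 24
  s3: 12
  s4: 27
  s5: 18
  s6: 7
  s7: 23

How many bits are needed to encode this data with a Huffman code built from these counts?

Greedily combine the two least-frequent nodes:
combine s1(2), s6(7) → 9
combine 9, s3(12) → 21
combine s5(18), 21 → 39
combine s7(23), s2(24) → 47
combine s4(27), 39 → 66
combine 47, 66 → 113
The encoded length is the sum of every internal node's weight: 9 + 21 + 39 + 47 + 66 + 113 = 295 bits.

295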